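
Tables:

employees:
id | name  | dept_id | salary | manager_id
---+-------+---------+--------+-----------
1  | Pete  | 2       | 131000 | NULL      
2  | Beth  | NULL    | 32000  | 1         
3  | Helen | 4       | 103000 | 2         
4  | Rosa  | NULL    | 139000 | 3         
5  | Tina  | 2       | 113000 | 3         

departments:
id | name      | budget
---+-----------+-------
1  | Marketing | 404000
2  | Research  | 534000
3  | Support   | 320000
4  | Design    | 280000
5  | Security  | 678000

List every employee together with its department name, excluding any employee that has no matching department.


INNER JOIN keeps only employees rows whose dept_id matches an id in departments. Walk through each employee:
  - employee 1 (Pete): dept_id=2 -> matches Research
  - employee 2 (Beth): dept_id=NULL, no match -> dropped
  - employee 3 (Helen): dept_id=4 -> matches Design
  - employee 4 (Rosa): dept_id=NULL, no match -> dropped
  - employee 5 (Tina): dept_id=2 -> matches Research
So 2 of 5 rows are dropped.

SQL:
SELECT a.name, b.name AS department
FROM employees a
INNER JOIN departments b ON a.dept_id = b.id

Result:
name  | department
------+-----------
Pete  | Research  
Helen | Design    
Tina  | Research  


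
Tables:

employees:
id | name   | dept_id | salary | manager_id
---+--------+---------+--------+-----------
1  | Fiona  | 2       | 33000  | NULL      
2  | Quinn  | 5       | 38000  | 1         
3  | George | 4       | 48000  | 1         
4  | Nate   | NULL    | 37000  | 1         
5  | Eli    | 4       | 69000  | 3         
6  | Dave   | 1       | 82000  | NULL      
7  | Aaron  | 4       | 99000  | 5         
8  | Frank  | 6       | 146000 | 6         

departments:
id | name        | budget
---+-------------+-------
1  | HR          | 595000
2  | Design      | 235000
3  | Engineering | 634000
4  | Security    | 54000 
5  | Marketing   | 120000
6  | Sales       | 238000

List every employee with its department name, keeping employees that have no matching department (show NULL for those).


LEFT JOIN keeps every row from employees (the left table); where dept_id has no match in departments, the department columns become NULL. Walk through each employee:
  - employee 1 (Fiona): dept_id=2 -> matches Design
  - employee 2 (Quinn): dept_id=5 -> matches Marketing
  - employee 3 (George): dept_id=4 -> matches Security
  - employee 4 (Nate): dept_id=NULL, no match -> kept with NULL
  - employee 5 (Eli): dept_id=4 -> matches Security
  - employee 6 (Dave): dept_id=1 -> matches HR
  - employee 7 (Aaron): dept_id=4 -> matches Security
  - employee 8 (Frank): dept_id=6 -> matches Sales
All 8 rows appear; 1 has NULL department.

SQL:
SELECT a.name, b.name AS department
FROM employees a
LEFT JOIN departments b ON a.dept_id = b.id

Result:
name   | department
-------+-----------
Fiona  | Design    
Quinn  | Marketing 
George | Security  
Nate   | NULL      
Eli    | Security  
Dave   | HR        
Aaron  | Security  
Frank  | Sales     


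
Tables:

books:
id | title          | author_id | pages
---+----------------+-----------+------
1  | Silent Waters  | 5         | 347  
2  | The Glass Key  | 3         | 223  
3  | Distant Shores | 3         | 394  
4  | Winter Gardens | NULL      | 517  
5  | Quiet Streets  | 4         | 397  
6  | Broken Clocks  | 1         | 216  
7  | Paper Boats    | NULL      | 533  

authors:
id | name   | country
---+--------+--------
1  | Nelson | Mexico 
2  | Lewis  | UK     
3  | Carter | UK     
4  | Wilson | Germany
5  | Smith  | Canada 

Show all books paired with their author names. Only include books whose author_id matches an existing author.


INNER JOIN keeps only books rows whose author_id matches an id in authors. Walk through each book:
  - book 1 (Silent Waters): author_id=5 -> matches Smith
  - book 2 (The Glass Key): author_id=3 -> matches Carter
  - book 3 (Distant Shores): author_id=3 -> matches Carter
  - book 4 (Winter Gardens): author_id=NULL, no match -> dropped
  - book 5 (Quiet Streets): author_id=4 -> matches Wilson
  - book 6 (Broken Clocks): author_id=1 -> matches Nelson
  - book 7 (Paper Boats): author_id=NULL, no match -> dropped
So 2 of 7 rows are dropped.

SQL:
SELECT a.title, b.name AS author
FROM books a
INNER JOIN authors b ON a.author_id = b.id

Result:
title          | author
---------------+-------
Silent Waters  | Smith 
The Glass Key  | Carter
Distant Shores | Carter
Quiet Streets  | Wilson
Broken Clocks  | Nelson


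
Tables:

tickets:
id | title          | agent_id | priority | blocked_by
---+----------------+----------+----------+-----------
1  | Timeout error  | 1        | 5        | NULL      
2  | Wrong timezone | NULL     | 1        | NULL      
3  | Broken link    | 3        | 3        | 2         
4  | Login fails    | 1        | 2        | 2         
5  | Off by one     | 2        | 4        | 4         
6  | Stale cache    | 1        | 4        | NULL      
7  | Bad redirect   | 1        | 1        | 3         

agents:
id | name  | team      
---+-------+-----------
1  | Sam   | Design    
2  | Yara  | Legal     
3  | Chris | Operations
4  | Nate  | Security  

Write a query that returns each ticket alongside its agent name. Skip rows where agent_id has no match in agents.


INNER JOIN keeps only tickets rows whose agent_id matches an id in agents. Walk through each ticket:
  - ticket 1 (Timeout error): agent_id=1 -> matches Sam
  - ticket 2 (Wrong timezone): agent_id=NULL, no match -> dropped
  - ticket 3 (Broken link): agent_id=3 -> matches Chris
  - ticket 4 (Login fails): agent_id=1 -> matches Sam
  - ticket 5 (Off by one): agent_id=2 -> matches Yara
  - ticket 6 (Stale cache): agent_id=1 -> matches Sam
  - ticket 7 (Bad redirect): agent_id=1 -> matches Sam
So 1 of 7 rows is dropped.

SQL:
SELECT a.title, b.name AS agent
FROM tickets a
INNER JOIN agents b ON a.agent_id = b.id

Result:
title         | agent
--------------+------
Timeout error | Sam  
Broken link   | Chris
Login fails   | Sam  
Off by one    | Yara 
Stale cache   | Sam  
Bad redirect  | Sam  


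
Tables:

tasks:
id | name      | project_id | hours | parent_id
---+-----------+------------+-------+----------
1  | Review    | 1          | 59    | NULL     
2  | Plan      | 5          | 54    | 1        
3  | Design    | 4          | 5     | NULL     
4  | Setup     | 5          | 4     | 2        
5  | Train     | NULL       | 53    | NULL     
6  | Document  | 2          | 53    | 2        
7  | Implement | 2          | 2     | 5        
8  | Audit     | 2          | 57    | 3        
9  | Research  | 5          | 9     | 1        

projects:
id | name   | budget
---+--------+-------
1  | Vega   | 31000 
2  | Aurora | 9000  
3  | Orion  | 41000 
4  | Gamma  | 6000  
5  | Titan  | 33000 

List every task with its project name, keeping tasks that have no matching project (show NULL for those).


LEFT JOIN keeps every row from tasks (the left table); where project_id has no match in projects, the project columns become NULL. Walk through each task:
  - task 1 (Review): project_id=1 -> matches Vega
  - task 2 (Plan): project_id=5 -> matches Titan
  - task 3 (Design): project_id=4 -> matches Gamma
  - task 4 (Setup): project_id=5 -> matches Titan
  - task 5 (Train): project_id=NULL, no match -> kept with NULL
  - task 6 (Document): project_id=2 -> matches Aurora
  - task 7 (Implement): project_id=2 -> matches Aurora
  - task 8 (Audit): project_id=2 -> matches Aurora
  - task 9 (Research): project_id=5 -> matches Titan
All 9 rows appear; 1 has NULL project.

SQL:
SELECT a.name, b.name AS project
FROM tasks a
LEFT JOIN projects b ON a.project_id = b.id

Result:
name      | project
----------+--------
Review    | Vega   
Plan      | Titan  
Design    | Gamma  
Setup     | Titan  
Train     | NULL   
Document  | Aurora 
Implement | Aurora 
Audit     | Aurora 
Research  | Titan  


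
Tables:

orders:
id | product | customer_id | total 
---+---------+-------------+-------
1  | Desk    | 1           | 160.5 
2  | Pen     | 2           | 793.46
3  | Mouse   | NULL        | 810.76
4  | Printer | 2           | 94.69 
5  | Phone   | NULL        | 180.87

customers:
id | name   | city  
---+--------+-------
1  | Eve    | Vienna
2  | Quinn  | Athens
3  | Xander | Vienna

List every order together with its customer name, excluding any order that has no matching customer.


INNER JOIN keeps only orders rows whose customer_id matches an id in customers. Walk through each order:
  - order 1 (Desk): customer_id=1 -> matches Eve
  - order 2 (Pen): customer_id=2 -> matches Quinn
  - order 3 (Mouse): customer_id=NULL, no match -> dropped
  - order 4 (Printer): customer_id=2 -> matches Quinn
  - order 5 (Phone): customer_id=NULL, no match -> dropped
So 2 of 5 rows are dropped.

SQL:
SELECT a.product, b.name AS customer
FROM orders a
INNER JOIN customers b ON a.customer_id = b.id

Result:
product | customer
--------+---------
Desk    | Eve     
Pen     | Quinn   
Printer | Quinn   


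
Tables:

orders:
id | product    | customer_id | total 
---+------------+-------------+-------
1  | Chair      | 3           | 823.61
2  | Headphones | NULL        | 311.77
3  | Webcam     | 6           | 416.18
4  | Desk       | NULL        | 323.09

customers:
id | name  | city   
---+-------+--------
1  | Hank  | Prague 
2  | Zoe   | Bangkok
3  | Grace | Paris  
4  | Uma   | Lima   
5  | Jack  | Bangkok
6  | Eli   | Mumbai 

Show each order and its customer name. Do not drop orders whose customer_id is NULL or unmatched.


LEFT JOIN keeps every row from orders (the left table); where customer_id has no match in customers, the customer columns become NULL. Walk through each order:
  - order 1 (Chair): customer_id=3 -> matches Grace
  - order 2 (Headphones): customer_id=NULL, no match -> kept with NULL
  - order 3 (Webcam): customer_id=6 -> matches Eli
  - order 4 (Desk): customer_id=NULL, no match -> kept with NULL
All 4 rows appear; 2 have NULL customer.

SQL:
SELECT a.product, b.name AS customer
FROM orders a
LEFT JOIN customers b ON a.customer_id = b.id

Result:
product    | customer
-----------+---------
Chair      | Grace   
Headphones | NULL    
Webcam     | Eli     
Desk       | NULL    


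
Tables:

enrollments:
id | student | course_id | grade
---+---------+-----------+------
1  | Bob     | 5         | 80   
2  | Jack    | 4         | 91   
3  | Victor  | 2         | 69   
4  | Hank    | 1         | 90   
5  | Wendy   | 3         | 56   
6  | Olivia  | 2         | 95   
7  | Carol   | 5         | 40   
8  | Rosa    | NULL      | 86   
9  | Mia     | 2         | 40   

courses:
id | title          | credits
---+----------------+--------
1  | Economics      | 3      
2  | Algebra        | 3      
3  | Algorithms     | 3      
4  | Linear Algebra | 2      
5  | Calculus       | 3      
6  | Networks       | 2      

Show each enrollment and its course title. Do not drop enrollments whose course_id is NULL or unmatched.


LEFT JOIN keeps every row from enrollments (the left table); where course_id has no match in courses, the course columns become NULL. Walk through each enrollment:
  - enrollment 1 (Bob): course_id=5 -> matches Calculus
  - enrollment 2 (Jack): course_id=4 -> matches Linear Algebra
  - enrollment 3 (Victor): course_id=2 -> matches Algebra
  - enrollment 4 (Hank): course_id=1 -> matches Economics
  - enrollment 5 (Wendy): course_id=3 -> matches Algorithms
  - enrollment 6 (Olivia): course_id=2 -> matches Algebra
  - enrollment 7 (Carol): course_id=5 -> matches Calculus
  - enrollment 8 (Rosa): course_id=NULL, no match -> kept with NULL
  - enrollment 9 (Mia): course_id=2 -> matches Algebra
All 9 rows appear; 1 has NULL course.

SQL:
SELECT a.student, b.title AS course
FROM enrollments a
LEFT JOIN courses b ON a.course_id = b.id

Result:
student | course        
--------+---------------
Bob     | Calculus      
Jack    | Linear Algebra
Victor  | Algebra       
Hank    | Economics     
Wendy   | Algorithms    
Olivia  | Algebra       
Carol   | Calculus      
Rosa    | NULL          
Mia     | Algebra       


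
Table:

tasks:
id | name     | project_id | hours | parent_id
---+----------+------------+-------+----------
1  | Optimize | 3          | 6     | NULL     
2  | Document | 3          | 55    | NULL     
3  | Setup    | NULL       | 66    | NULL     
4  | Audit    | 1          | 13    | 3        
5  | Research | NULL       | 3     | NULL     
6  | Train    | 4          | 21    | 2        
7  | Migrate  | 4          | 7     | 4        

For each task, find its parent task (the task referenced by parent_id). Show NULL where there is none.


This is a self-join: tasks is joined to a second copy of itself, matching each row's parent_id to another row's id. Use LEFT JOIN so rows with parent_id=NULL are kept.
  - task 1 (Optimize): parent_id=NULL -> NULL
  - task 2 (Document): parent_id=NULL -> NULL
  - task 3 (Setup): parent_id=NULL -> NULL
  - task 4 (Audit): parent_id=3 -> Setup
  - task 5 (Research): parent_id=NULL -> NULL
  - task 6 (Train): parent_id=2 -> Document
  - task 7 (Migrate): parent_id=4 -> Audit

SQL:
SELECT a.name AS item, b.name AS parent
FROM tasks a
LEFT JOIN tasks b ON a.parent_id = b.id

Result:
item     | parent  
---------+---------
Optimize | NULL    
Document | NULL    
Setup    | NULL    
Audit    | Setup   
Research | NULL    
Train    | Document
Migrate  | Audit   


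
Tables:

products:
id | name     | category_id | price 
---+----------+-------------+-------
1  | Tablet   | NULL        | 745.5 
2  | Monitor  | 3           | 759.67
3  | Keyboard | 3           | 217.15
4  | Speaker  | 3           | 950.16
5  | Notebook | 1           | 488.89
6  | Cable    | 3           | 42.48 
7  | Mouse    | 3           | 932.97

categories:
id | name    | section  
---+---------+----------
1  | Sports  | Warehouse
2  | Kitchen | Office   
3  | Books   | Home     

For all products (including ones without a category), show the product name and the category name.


LEFT JOIN keeps every row from products (the left table); where category_id has no match in categories, the category columns become NULL. Walk through each product:
  - product 1 (Tablet): category_id=NULL, no match -> kept with NULL
  - product 2 (Monitor): category_id=3 -> matches Books
  - product 3 (Keyboard): category_id=3 -> matches Books
  - product 4 (Speaker): category_id=3 -> matches Books
  - product 5 (Notebook): category_id=1 -> matches Sports
  - product 6 (Cable): category_id=3 -> matches Books
  - product 7 (Mouse): category_id=3 -> matches Books
All 7 rows appear; 1 has NULL category.

SQL:
SELECT a.name, b.name AS category
FROM products a
LEFT JOIN categories b ON a.category_id = b.id

Result:
name     | category
---------+---------
Tablet   | NULL    
Monitor  | Books   
Keyboard | Books   
Speaker  | Books   
Notebook | Sports  
Cable    | Books   
Mouse    | Books   


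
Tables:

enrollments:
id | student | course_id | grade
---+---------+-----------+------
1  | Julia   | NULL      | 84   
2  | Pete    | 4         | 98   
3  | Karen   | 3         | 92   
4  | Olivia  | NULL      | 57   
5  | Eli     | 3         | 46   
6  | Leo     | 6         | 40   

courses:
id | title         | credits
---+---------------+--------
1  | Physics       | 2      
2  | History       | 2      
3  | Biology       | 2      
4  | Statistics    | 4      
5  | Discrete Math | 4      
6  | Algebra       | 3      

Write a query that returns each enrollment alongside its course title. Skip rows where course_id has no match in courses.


INNER JOIN keeps only enrollments rows whose course_id matches an id in courses. Walk through each enrollment:
  - enrollment 1 (Julia): course_id=NULL, no match -> dropped
  - enrollment 2 (Pete): course_id=4 -> matches Statistics
  - enrollment 3 (Karen): course_id=3 -> matches Biology
  - enrollment 4 (Olivia): course_id=NULL, no match -> dropped
  - enrollment 5 (Eli): course_id=3 -> matches Biology
  - enrollment 6 (Leo): course_id=6 -> matches Algebra
So 2 of 6 rows are dropped.

SQL:
SELECT a.student, b.title AS course
FROM enrollments a
INNER JOIN courses b ON a.course_id = b.id

Result:
student | course    
--------+-----------
Pete    | Statistics
Karen   | Biology   
Eli     | Biology   
Leo     | Algebra   


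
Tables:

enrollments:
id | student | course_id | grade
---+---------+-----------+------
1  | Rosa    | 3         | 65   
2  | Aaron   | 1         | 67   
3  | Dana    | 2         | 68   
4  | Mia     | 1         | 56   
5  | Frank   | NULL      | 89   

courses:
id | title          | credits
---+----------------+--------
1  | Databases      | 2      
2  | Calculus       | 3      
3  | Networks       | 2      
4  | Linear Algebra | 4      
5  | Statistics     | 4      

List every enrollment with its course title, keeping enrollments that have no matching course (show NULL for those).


LEFT JOIN keeps every row from enrollments (the left table); where course_id has no match in courses, the course columns become NULL. Walk through each enrollment:
  - enrollment 1 (Rosa): course_id=3 -> matches Networks
  - enrollment 2 (Aaron): course_id=1 -> matches Databases
  - enrollment 3 (Dana): course_id=2 -> matches Calculus
  - enrollment 4 (Mia): course_id=1 -> matches Databases
  - enrollment 5 (Frank): course_id=NULL, no match -> kept with NULL
All 5 rows appear; 1 has NULL course.

SQL:
SELECT a.student, b.title AS course
FROM enrollments a
LEFT JOIN courses b ON a.course_id = b.id

Result:
student | course   
--------+----------
Rosa    | Networks 
Aaron   | Databases
Dana    | Calculus 
Mia     | Databases
Frank   | NULL     


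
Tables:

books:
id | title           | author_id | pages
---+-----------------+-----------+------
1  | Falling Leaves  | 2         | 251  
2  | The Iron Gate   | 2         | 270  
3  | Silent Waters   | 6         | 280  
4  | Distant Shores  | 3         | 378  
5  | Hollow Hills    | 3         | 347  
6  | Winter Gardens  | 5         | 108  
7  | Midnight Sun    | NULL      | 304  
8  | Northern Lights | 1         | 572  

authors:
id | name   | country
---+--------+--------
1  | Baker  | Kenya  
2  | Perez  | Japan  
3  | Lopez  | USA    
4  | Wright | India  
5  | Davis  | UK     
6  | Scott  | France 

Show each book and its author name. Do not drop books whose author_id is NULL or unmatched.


LEFT JOIN keeps every row from books (the left table); where author_id has no match in authors, the author columns become NULL. Walk through each book:
  - book 1 (Falling Leaves): author_id=2 -> matches Perez
  - book 2 (The Iron Gate): author_id=2 -> matches Perez
  - book 3 (Silent Waters): author_id=6 -> matches Scott
  - book 4 (Distant Shores): author_id=3 -> matches Lopez
  - book 5 (Hollow Hills): author_id=3 -> matches Lopez
  - book 6 (Winter Gardens): author_id=5 -> matches Davis
  - book 7 (Midnight Sun): author_id=NULL, no match -> kept with NULL
  - book 8 (Northern Lights): author_id=1 -> matches Baker
All 8 rows appear; 1 has NULL author.

SQL:
SELECT a.title, b.name AS author
FROM books a
LEFT JOIN authors b ON a.author_id = b.id

Result:
title           | author
----------------+-------
Falling Leaves  | Perez 
The Iron Gate   | Perez 
Silent Waters   | Scott 
Distant Shores  | Lopez 
Hollow Hills    | Lopez 
Winter Gardens  | Davis 
Midnight Sun    | NULL  
Northern Lights | Baker 


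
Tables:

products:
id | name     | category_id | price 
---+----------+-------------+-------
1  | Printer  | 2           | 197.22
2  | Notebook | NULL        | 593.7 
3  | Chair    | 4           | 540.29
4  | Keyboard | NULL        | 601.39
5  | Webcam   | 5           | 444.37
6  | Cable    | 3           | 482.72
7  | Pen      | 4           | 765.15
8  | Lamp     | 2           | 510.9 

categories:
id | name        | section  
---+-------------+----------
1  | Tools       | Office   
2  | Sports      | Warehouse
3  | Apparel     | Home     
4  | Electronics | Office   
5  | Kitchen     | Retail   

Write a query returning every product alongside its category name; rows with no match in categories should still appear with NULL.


LEFT JOIN keeps every row from products (the left table); where category_id has no match in categories, the category columns become NULL. Walk through each product:
  - product 1 (Printer): category_id=2 -> matches Sports
  - product 2 (Notebook): category_id=NULL, no match -> kept with NULL
  - product 3 (Chair): category_id=4 -> matches Electronics
  - product 4 (Keyboard): category_id=NULL, no match -> kept with NULL
  - product 5 (Webcam): category_id=5 -> matches Kitchen
  - product 6 (Cable): category_id=3 -> matches Apparel
  - product 7 (Pen): category_id=4 -> matches Electronics
  - product 8 (Lamp): category_id=2 -> matches Sports
All 8 rows appear; 2 have NULL category.

SQL:
SELECT a.name, b.name AS category
FROM products a
LEFT JOIN categories b ON a.category_id = b.id

Result:
name     | category   
---------+------------
Printer  | Sports     
Notebook | NULL       
Chair    | Electronics
Keyboard | NULL       
Webcam   | Kitchen    
Cable    | Apparel    
Pen      | Electronics
Lamp     | Sports     


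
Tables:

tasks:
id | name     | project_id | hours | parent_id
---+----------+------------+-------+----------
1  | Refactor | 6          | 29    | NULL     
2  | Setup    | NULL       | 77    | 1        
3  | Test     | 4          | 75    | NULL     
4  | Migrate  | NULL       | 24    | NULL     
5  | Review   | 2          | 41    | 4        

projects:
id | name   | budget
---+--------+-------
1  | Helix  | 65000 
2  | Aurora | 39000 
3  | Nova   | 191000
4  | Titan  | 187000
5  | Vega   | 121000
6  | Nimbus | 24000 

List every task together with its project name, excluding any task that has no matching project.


INNER JOIN keeps only tasks rows whose project_id matches an id in projects. Walk through each task:
  - task 1 (Refactor): project_id=6 -> matches Nimbus
  - task 2 (Setup): project_id=NULL, no match -> dropped
  - task 3 (Test): project_id=4 -> matches Titan
  - task 4 (Migrate): project_id=NULL, no match -> dropped
  - task 5 (Review): project_id=2 -> matches Aurora
So 2 of 5 rows are dropped.

SQL:
SELECT a.name, b.name AS project
FROM tasks a
INNER JOIN projects b ON a.project_id = b.id

Result:
name     | project
---------+--------
Refactor | Nimbus 
Test     | Titan  
Review   | Aurora 


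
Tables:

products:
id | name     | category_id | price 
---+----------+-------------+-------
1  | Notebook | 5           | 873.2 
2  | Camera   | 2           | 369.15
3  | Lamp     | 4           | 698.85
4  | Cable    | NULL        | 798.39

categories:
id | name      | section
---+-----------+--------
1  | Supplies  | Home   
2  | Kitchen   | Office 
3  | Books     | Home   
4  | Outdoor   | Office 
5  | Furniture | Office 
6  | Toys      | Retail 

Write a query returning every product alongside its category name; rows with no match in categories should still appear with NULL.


LEFT JOIN keeps every row from products (the left table); where category_id has no match in categories, the category columns become NULL. Walk through each product:
  - product 1 (Notebook): category_id=5 -> matches Furniture
  - product 2 (Camera): category_id=2 -> matches Kitchen
  - product 3 (Lamp): category_id=4 -> matches Outdoor
  - product 4 (Cable): category_id=NULL, no match -> kept with NULL
All 4 rows appear; 1 has NULL category.

SQL:
SELECT a.name, b.name AS category
FROM products a
LEFT JOIN categories b ON a.category_id = b.id

Result:
name     | category 
---------+----------
Notebook | Furniture
Camera   | Kitchen  
Lamp     | Outdoor  
Cable    | NULL     


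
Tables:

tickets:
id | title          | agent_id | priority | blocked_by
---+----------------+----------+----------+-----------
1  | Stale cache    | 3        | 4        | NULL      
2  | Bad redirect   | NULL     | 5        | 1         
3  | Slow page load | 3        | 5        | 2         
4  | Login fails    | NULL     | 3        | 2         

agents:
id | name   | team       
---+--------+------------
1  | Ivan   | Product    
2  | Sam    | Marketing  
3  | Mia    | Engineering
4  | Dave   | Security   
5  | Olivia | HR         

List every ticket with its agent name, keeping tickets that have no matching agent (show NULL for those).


LEFT JOIN keeps every row from tickets (the left table); where agent_id has no match in agents, the agent columns become NULL. Walk through each ticket:
  - ticket 1 (Stale cache): agent_id=3 -> matches Mia
  - ticket 2 (Bad redirect): agent_id=NULL, no match -> kept with NULL
  - ticket 3 (Slow page load): agent_id=3 -> matches Mia
  - ticket 4 (Login fails): agent_id=NULL, no match -> kept with NULL
All 4 rows appear; 2 have NULL agent.

SQL:
SELECT a.title, b.name AS agent
FROM tickets a
LEFT JOIN agents b ON a.agent_id = b.id

Result:
title          | agent
---------------+------
Stale cache    | Mia  
Bad redirect   | NULL 
Slow page load | Mia  
Login fails    | NULL 


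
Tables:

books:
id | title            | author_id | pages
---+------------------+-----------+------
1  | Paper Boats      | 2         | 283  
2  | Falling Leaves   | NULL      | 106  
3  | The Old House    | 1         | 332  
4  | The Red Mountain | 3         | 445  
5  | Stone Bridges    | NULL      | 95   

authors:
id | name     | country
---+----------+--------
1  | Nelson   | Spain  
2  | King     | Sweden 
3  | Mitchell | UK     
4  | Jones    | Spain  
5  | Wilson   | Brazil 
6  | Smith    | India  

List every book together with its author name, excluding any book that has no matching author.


INNER JOIN keeps only books rows whose author_id matches an id in authors. Walk through each book:
  - book 1 (Paper Boats): author_id=2 -> matches King
  - book 2 (Falling Leaves): author_id=NULL, no match -> dropped
  - book 3 (The Old House): author_id=1 -> matches Nelson
  - book 4 (The Red Mountain): author_id=3 -> matches Mitchell
  - book 5 (Stone Bridges): author_id=NULL, no match -> dropped
So 2 of 5 rows are dropped.

SQL:
SELECT a.title, b.name AS author
FROM books a
INNER JOIN authors b ON a.author_id = b.id

Result:
title            | author  
-----------------+---------
Paper Boats      | King    
The Old House    | Nelson  
The Red Mountain | Mitchell


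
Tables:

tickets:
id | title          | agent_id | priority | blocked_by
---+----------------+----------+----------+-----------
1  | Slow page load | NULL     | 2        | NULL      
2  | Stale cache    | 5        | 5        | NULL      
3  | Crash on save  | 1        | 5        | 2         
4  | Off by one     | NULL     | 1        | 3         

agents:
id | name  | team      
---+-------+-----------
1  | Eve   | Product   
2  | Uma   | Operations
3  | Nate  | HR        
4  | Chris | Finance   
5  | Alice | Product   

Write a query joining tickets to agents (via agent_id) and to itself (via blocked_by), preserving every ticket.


Two LEFT JOINs from the same base table tickets: one to agents via agent_id, one to tickets itself via blocked_by. Both are LEFT so every ticket is preserved.
Match against agents:
  - ticket 1 (Slow page load): agent_id=NULL, no match -> kept with NULL
  - ticket 2 (Stale cache): agent_id=5 -> matches Alice
  - ticket 3 (Crash on save): agent_id=1 -> matches Eve
  - ticket 4 (Off by one): agent_id=NULL, no match -> kept with NULL
Match against tickets (self):
  - ticket 1 (Slow page load): blocked_by=NULL -> NULL
  - ticket 2 (Stale cache): blocked_by=NULL -> NULL
  - ticket 3 (Crash on save): blocked_by=2 -> Stale cache
  - ticket 4 (Off by one): blocked_by=3 -> Crash on save

SQL:
SELECT a.title, b.name AS agent, c.title AS blocked_by
FROM tickets a
LEFT JOIN agents b ON a.agent_id = b.id
LEFT JOIN tickets c ON a.blocked_by = c.id

Result:
title          | agent | blocked_by   
---------------+-------+--------------
Slow page load | NULL  | NULL         
Stale cache    | Alice | NULL         
Crash on save  | Eve   | Stale cache  
Off by one     | NULL  | Crash on save


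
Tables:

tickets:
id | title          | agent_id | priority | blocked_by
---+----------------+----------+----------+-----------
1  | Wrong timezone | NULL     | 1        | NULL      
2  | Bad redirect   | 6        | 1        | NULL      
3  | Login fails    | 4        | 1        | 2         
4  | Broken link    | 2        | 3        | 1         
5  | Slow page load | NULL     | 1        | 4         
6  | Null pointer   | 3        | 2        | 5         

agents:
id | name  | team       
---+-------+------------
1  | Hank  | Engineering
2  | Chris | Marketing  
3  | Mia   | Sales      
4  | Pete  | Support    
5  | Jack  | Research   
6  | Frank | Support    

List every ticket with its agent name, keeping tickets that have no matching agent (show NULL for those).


LEFT JOIN keeps every row from tickets (the left table); where agent_id has no match in agents, the agent columns become NULL. Walk through each ticket:
  - ticket 1 (Wrong timezone): agent_id=NULL, no match -> kept with NULL
  - ticket 2 (Bad redirect): agent_id=6 -> matches Frank
  - ticket 3 (Login fails): agent_id=4 -> matches Pete
  - ticket 4 (Broken link): agent_id=2 -> matches Chris
  - ticket 5 (Slow page load): agent_id=NULL, no match -> kept with NULL
  - ticket 6 (Null pointer): agent_id=3 -> matches Mia
All 6 rows appear; 2 have NULL agent.

SQL:
SELECT a.title, b.name AS agent
FROM tickets a
LEFT JOIN agents b ON a.agent_id = b.id

Result:
title          | agent
---------------+------
Wrong timezone | NULL 
Bad redirect   | Frank
Login fails    | Pete 
Broken link    | Chris
Slow page load | NULL 
Null pointer   | Mia  


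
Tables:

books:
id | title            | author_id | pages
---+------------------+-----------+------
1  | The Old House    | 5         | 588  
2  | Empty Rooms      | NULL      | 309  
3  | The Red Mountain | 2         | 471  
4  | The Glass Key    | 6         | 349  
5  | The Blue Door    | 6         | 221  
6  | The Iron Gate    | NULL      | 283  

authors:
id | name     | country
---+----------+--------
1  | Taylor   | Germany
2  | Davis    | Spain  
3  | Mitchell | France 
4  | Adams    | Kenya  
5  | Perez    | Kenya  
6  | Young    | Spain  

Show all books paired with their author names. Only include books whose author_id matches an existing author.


INNER JOIN keeps only books rows whose author_id matches an id in authors. Walk through each book:
  - book 1 (The Old House): author_id=5 -> matches Perez
  - book 2 (Empty Rooms): author_id=NULL, no match -> dropped
  - book 3 (The Red Mountain): author_id=2 -> matches Davis
  - book 4 (The Glass Key): author_id=6 -> matches Young
  - book 5 (The Blue Door): author_id=6 -> matches Young
  - book 6 (The Iron Gate): author_id=NULL, no match -> dropped
So 2 of 6 rows are dropped.

SQL:
SELECT a.title, b.name AS author
FROM books a
INNER JOIN authors b ON a.author_id = b.id

Result:
title            | author
-----------------+-------
The Old House    | Perez 
The Red Mountain | Davis 
The Glass Key    | Young 
The Blue Door    | Young 


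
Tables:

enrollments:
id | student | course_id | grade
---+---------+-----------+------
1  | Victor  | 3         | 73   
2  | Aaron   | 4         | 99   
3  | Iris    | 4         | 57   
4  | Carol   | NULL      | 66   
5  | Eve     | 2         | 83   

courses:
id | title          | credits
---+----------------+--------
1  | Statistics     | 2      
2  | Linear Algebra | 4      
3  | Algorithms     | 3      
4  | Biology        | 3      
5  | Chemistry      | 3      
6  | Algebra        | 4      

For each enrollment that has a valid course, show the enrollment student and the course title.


INNER JOIN keeps only enrollments rows whose course_id matches an id in courses. Walk through each enrollment:
  - enrollment 1 (Victor): course_id=3 -> matches Algorithms
  - enrollment 2 (Aaron): course_id=4 -> matches Biology
  - enrollment 3 (Iris): course_id=4 -> matches Biology
  - enrollment 4 (Carol): course_id=NULL, no match -> dropped
  - enrollment 5 (Eve): course_id=2 -> matches Linear Algebra
So 1 of 5 rows is dropped.

SQL:
SELECT a.student, b.title AS course
FROM enrollments a
INNER JOIN courses b ON a.course_id = b.id

Result:
student | course        
--------+---------------
Victor  | Algorithms    
Aaron   | Biology       
Iris    | Biology       
Eve     | Linear Algebra


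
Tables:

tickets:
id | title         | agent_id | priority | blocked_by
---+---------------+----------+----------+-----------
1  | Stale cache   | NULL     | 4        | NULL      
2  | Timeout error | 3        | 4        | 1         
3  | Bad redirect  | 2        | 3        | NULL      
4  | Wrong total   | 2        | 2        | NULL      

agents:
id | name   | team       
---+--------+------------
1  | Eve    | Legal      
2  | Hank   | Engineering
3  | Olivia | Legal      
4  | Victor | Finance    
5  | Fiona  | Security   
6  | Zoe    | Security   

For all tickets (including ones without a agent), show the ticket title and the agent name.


LEFT JOIN keeps every row from tickets (the left table); where agent_id has no match in agents, the agent columns become NULL. Walk through each ticket:
  - ticket 1 (Stale cache): agent_id=NULL, no match -> kept with NULL
  - ticket 2 (Timeout error): agent_id=3 -> matches Olivia
  - ticket 3 (Bad redirect): agent_id=2 -> matches Hank
  - ticket 4 (Wrong total): agent_id=2 -> matches Hank
All 4 rows appear; 1 has NULL agent.

SQL:
SELECT a.title, b.name AS agent
FROM tickets a
LEFT JOIN agents b ON a.agent_id = b.id

Result:
title         | agent 
--------------+-------
Stale cache   | NULL  
Timeout error | Olivia
Bad redirect  | Hank  
Wrong total   | Hank  


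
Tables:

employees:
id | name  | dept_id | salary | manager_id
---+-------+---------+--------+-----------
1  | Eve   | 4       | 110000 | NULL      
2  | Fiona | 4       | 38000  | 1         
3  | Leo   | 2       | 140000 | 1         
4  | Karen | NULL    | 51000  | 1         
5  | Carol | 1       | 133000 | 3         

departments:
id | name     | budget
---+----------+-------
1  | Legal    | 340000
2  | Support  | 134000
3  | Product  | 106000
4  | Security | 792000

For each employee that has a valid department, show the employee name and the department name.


INNER JOIN keeps only employees rows whose dept_id matches an id in departments. Walk through each employee:
  - employee 1 (Eve): dept_id=4 -> matches Security
  - employee 2 (Fiona): dept_id=4 -> matches Security
  - employee 3 (Leo): dept_id=2 -> matches Support
  - employee 4 (Karen): dept_id=NULL, no match -> dropped
  - employee 5 (Carol): dept_id=1 -> matches Legal
So 1 of 5 rows is dropped.

SQL:
SELECT a.name, b.name AS department
FROM employees a
INNER JOIN departments b ON a.dept_id = b.id

Result:
name  | department
------+-----------
Eve   | Security  
Fiona | Security  
Leo   | Support   
Carol | Legal     


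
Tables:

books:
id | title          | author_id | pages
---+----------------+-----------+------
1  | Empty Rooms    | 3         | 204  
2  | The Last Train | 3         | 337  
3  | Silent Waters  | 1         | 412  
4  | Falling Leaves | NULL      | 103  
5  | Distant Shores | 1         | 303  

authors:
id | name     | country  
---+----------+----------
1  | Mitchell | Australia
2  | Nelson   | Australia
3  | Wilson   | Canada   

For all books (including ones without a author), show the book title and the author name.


LEFT JOIN keeps every row from books (the left table); where author_id has no match in authors, the author columns become NULL. Walk through each book:
  - book 1 (Empty Rooms): author_id=3 -> matches Wilson
  - book 2 (The Last Train): author_id=3 -> matches Wilson
  - book 3 (Silent Waters): author_id=1 -> matches Mitchell
  - book 4 (Falling Leaves): author_id=NULL, no match -> kept with NULL
  - book 5 (Distant Shores): author_id=1 -> matches Mitchell
All 5 rows appear; 1 has NULL author.

SQL:
SELECT a.title, b.name AS author
FROM books a
LEFT JOIN authors b ON a.author_id = b.id

Result:
title          | author  
---------------+---------
Empty Rooms    | Wilson  
The Last Train | Wilson  
Silent Waters  | Mitchell
Falling Leaves | NULL    
Distant Shores | Mitchell


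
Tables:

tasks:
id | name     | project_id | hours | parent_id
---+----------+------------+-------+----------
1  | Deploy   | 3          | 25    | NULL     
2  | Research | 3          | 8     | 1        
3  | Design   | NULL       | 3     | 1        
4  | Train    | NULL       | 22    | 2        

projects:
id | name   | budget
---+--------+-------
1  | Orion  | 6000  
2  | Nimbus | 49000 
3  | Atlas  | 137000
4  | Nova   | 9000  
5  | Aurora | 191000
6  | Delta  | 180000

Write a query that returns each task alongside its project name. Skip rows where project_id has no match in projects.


INNER JOIN keeps only tasks rows whose project_id matches an id in projects. Walk through each task:
  - task 1 (Deploy): project_id=3 -> matches Atlas
  - task 2 (Research): project_id=3 -> matches Atlas
  - task 3 (Design): project_id=NULL, no match -> dropped
  - task 4 (Train): project_id=NULL, no match -> dropped
So 2 of 4 rows are dropped.

SQL:
SELECT a.name, b.name AS project
FROM tasks a
INNER JOIN projects b ON a.project_id = b.id

Result:
name     | project
---------+--------
Deploy   | Atlas  
Research | Atlas  


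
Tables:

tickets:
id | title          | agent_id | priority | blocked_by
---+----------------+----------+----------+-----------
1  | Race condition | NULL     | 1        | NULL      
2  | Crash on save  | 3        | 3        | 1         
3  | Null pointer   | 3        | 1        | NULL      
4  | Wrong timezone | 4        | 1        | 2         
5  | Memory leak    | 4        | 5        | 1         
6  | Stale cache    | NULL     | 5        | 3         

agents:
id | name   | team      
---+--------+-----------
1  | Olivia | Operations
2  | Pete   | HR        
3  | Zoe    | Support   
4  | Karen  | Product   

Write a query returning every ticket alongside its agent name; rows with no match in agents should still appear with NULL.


LEFT JOIN keeps every row from tickets (the left table); where agent_id has no match in agents, the agent columns become NULL. Walk through each ticket:
  - ticket 1 (Race condition): agent_id=NULL, no match -> kept with NULL
  - ticket 2 (Crash on save): agent_id=3 -> matches Zoe
  - ticket 3 (Null pointer): agent_id=3 -> matches Zoe
  - ticket 4 (Wrong timezone): agent_id=4 -> matches Karen
  - ticket 5 (Memory leak): agent_id=4 -> matches Karen
  - ticket 6 (Stale cache): agent_id=NULL, no match -> kept with NULL
All 6 rows appear; 2 have NULL agent.

SQL:
SELECT a.title, b.name AS agent
FROM tickets a
LEFT JOIN agents b ON a.agent_id = b.id

Result:
title          | agent
---------------+------
Race condition | NULL 
Crash on save  | Zoe  
Null pointer   | Zoe  
Wrong timezone | Karen
Memory leak    | Karen
Stale cache    | NULL 


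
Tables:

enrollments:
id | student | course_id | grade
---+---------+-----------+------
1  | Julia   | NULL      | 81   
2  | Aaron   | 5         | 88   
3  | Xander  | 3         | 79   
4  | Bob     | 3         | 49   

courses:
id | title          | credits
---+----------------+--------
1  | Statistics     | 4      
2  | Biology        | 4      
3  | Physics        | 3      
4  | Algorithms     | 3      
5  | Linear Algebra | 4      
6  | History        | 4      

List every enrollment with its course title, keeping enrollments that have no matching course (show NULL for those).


LEFT JOIN keeps every row from enrollments (the left table); where course_id has no match in courses, the course columns become NULL. Walk through each enrollment:
  - enrollment 1 (Julia): course_id=NULL, no match -> kept with NULL
  - enrollment 2 (Aaron): course_id=5 -> matches Linear Algebra
  - enrollment 3 (Xander): course_id=3 -> matches Physics
  - enrollment 4 (Bob): course_id=3 -> matches Physics
All 4 rows appear; 1 has NULL course.

SQL:
SELECT a.student, b.title AS course
FROM enrollments a
LEFT JOIN courses b ON a.course_id = b.id

Result:
student | course        
--------+---------------
Julia   | NULL          
Aaron   | Linear Algebra
Xander  | Physics       
Bob     | Physics       


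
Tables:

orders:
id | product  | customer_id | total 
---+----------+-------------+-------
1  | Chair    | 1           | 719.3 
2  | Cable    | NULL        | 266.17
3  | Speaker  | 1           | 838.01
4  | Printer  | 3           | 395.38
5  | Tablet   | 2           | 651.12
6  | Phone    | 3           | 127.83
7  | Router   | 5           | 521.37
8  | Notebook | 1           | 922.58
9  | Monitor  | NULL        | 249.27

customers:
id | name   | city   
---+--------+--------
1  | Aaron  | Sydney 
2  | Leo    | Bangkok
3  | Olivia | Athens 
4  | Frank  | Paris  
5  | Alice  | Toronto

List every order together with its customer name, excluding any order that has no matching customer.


INNER JOIN keeps only orders rows whose customer_id matches an id in customers. Walk through each order:
  - order 1 (Chair): customer_id=1 -> matches Aaron
  - order 2 (Cable): customer_id=NULL, no match -> dropped
  - order 3 (Speaker): customer_id=1 -> matches Aaron
  - order 4 (Printer): customer_id=3 -> matches Olivia
  - order 5 (Tablet): customer_id=2 -> matches Leo
  - order 6 (Phone): customer_id=3 -> matches Olivia
  - order 7 (Router): customer_id=5 -> matches Alice
  - order 8 (Notebook): customer_id=1 -> matches Aaron
  - order 9 (Monitor): customer_id=NULL, no match -> dropped
So 2 of 9 rows are dropped.

SQL:
SELECT a.product, b.name AS customer
FROM orders a
INNER JOIN customers b ON a.customer_id = b.id

Result:
product  | customer
---------+---------
Chair    | Aaron   
Speaker  | Aaron   
Printer  | Olivia  
Tablet   | Leo     
Phone    | Olivia  
Router   | Alice   
Notebook | Aaron   
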